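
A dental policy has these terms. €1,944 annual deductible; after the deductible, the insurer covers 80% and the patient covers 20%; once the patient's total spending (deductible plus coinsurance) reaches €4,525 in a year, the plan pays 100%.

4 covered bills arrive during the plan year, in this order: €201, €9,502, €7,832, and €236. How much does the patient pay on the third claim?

#1 (€201): entire amount goes to the deductible. Patient owes €201 (running OOP €201).
#2 (€9,502): €1,743 finishes the deductible; €7,759 goes to coinsurance; coinsurance €7,759 × 20% = €1,551.80. Cost to patient: €3,294.80. OOP to date €3,495.80.
#3 (€7,832): deductible already satisfied, so patient's share is 20% × €7,832 = €1,566.40. Adding that to €3,495.80 gives €5,062.20, past the €4,525 cap; patient pays only €4,525 − €3,495.80 = €1,029.20.

€1,029.20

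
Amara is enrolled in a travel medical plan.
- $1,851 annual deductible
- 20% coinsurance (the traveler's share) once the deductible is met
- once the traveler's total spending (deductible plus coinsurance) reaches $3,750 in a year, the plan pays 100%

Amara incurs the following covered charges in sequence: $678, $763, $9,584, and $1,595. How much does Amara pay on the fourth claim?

Claim 1 ($678): all of it applies to the deductible. Cost to traveler: $678. OOP to date $678.
Claim 2 ($763): fully absorbed by the deductible. Traveler owes $763 (running OOP $1,441).
Claim 3 ($9,584): $410 finishes the deductible; $9,174 goes to coinsurance; coinsurance $9,174 × 20% = $1,834.80. Traveler pays $2,244.80; OOP now $3,685.80.
Claim 4 ($1,595): deductible already satisfied, so traveler's share is 20% × $1,595 = $319. OOP would hit $4,004.80 > $3,750, so the cap limits the traveler to $3,750 − $3,685.80 = $64.20.

$64.20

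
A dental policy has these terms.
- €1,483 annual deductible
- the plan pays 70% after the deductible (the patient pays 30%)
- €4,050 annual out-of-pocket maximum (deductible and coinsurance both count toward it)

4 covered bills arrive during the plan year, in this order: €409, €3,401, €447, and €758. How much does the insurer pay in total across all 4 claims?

Claim 1 (€409): all of it applies to the deductible. Cost to patient: €409. OOP to date €409. Plan pays €409 − €409 = €0.
Claim 2 (€3,401): €1,074 to deductible, leaving €2,327; coinsurance €2,327 × 30% = €698.10. Patient pays €1,772.10; OOP now €2,181.10. Insurer: €3,401 − €1,772.10 = €1,628.90.
Claim 3 (€447): deductible already satisfied, so patient's share is 30% × €447 = €134.10. Cost to patient: €134.10. OOP to date €2,315.20. Plan pays €447 − €134.10 = €312.90.
Claim 4 (€758): 30% coinsurance on €758 = €227.40. Patient owes €227.40 (running OOP €2,542.60). Insurer: €758 − €227.40 = €530.60.
Insurer total: €0 + €1,628.90 + €312.90 + €530.60 = €2,472.40.

€2,472.40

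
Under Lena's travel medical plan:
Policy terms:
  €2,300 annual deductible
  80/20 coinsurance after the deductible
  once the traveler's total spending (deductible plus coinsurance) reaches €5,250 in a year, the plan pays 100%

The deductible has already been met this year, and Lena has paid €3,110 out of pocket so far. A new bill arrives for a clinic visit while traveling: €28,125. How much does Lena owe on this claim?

€2,140

The deductible is already satisfied, so the full bill goes to coinsurance.
Coinsurance: €28,125 × 20% = €5,625.
Adding €5,625 to the €3,110 already spent would give €8,735, which exceeds the €5,250 cap; the traveler pays just €5,250 − €3,110 = €2,140.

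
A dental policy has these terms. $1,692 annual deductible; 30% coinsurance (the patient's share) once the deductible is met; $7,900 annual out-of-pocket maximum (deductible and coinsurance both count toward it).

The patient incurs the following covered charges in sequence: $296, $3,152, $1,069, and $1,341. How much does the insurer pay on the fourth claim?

Bill 1, $296: fully absorbed by the deductible. Patient pays $296; OOP now $296. Plan pays $296 − $296 = $0.
Bill 2, $3,152: $1,396 finishes the deductible; $1,756 goes to coinsurance; patient's 30% is $526.80. Patient owes $1,922.80 (running OOP $2,218.80). Insurer: $3,152 − $1,922.80 = $1,229.20.
Bill 3, $1,069: 30% coinsurance on $1,069 = $320.70. Patient pays $320.70; OOP now $2,539.50. Plan pays $1,069 − $320.70 = $748.30.
Bill 4, $1,341: deductible met; 30% of $1,341 = $402.30. Patient pays $402.30; OOP now $2,941.80. Insurer: $1,341 − $402.30 = $938.70.

$938.70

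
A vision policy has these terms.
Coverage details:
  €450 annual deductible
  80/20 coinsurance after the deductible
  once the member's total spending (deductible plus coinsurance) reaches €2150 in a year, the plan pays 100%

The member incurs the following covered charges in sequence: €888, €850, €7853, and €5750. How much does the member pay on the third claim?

Claim 1 — €888: €450 to deductible, leaving €438; coinsurance €438 × 20% = €87.60. Member pays €537.60; OOP now €537.60.
Claim 2 — €850: deductible met; 20% of €850 = €170. Member owes €170 (running OOP €707.60).
Claim 3 — €7853: deductible met; 20% of €7853 = €1570.60. That would push OOP to €2278.20, over the €2150 cap, so member pays €2150 − €707.60 = €1442.40.

€1442.40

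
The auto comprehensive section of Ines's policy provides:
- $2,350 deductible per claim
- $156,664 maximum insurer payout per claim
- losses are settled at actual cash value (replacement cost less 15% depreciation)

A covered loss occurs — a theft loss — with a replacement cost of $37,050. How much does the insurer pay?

At 15% depreciation, ACV = $37,050 − $5,557.50 = $31,492.50.
Subtract the deductible: $31,492.50 − $2,350 = $29,142.50.
That's under the $156,664 cap, so the insurer reimburses the full $29,142.50.

$29,142.50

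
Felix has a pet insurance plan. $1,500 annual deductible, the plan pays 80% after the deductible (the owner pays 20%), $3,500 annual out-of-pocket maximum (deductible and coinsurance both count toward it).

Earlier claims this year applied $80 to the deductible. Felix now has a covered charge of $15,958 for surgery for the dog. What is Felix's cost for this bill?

Deductible still to meet: $1,500 − $80 = $1,420.
That leaves $15,958 − $1,420 = $14,538 for coinsurance.
20% of $14,538 = $2,907.60 falls to the owner.
That puts the owner's cost at $1,420 + $2,907.60 = $4,327.60 before any cap.
Year-to-date out-of-pocket would reach $80 + $4,327.60 = $4,407.60, above the $3,500 maximum, so the owner pays only $3,500 − $80 = $3,420.

$3,420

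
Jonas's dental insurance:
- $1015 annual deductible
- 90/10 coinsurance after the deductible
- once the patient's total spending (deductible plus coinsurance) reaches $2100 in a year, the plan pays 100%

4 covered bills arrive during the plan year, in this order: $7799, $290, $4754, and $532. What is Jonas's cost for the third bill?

$377.60

Bill 1, $7799: $1015 to deductible, leaving $6784; patient's 10% is $678.40. Patient pays $1693.40; OOP now $1693.40.
Bill 2, $290: deductible met; 10% of $290 = $29. Patient owes $29 (running OOP $1722.40).
Bill 3, $4754: deductible met; 10% of $4754 = $475.40. Adding that to $1722.40 gives $2197.80, past the $2100 cap; patient pays only $2100 − $1722.40 = $377.60.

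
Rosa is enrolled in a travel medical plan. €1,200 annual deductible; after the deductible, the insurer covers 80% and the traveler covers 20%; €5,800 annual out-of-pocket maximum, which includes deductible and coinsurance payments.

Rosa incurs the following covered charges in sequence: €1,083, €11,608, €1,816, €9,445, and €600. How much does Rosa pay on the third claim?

€363.20

#1 (€1,083): entire amount goes to the deductible. Traveler pays €1,083; OOP now €1,083.
#2 (€11,608): €117 finishes the deductible; €11,491 goes to coinsurance; coinsurance €11,491 × 20% = €2,298.20. Cost to traveler: €2,415.20. OOP to date €3,498.20.
#3 (€1,816): deductible met; 20% of €1,816 = €363.20. Traveler pays €363.20; OOP now €3,861.40.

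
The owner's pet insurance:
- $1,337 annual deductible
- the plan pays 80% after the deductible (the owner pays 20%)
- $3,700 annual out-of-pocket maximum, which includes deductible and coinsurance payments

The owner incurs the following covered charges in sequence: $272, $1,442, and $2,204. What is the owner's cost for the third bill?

#1 ($272): all of it applies to the deductible. Cost to owner: $272. OOP to date $272.
#2 ($1,442): deductible takes $1,065, $377 remains; 20% of $377 = $75.40. Owner pays $1,140.40; OOP now $1,412.40.
#3 ($2,204): 20% coinsurance on $2,204 = $440.80. Owner owes $440.80 (running OOP $1,853.20).

$440.80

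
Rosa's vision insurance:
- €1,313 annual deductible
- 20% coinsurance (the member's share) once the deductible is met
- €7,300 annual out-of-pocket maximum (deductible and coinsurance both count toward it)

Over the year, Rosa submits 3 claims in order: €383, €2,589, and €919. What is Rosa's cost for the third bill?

Bill 1, €383: fully absorbed by the deductible. Cost to member: €383. OOP to date €383.
Bill 2, €2,589: €930 finishes the deductible; €1,659 goes to coinsurance; coinsurance €1,659 × 20% = €331.80. Cost to member: €1,261.80. OOP to date €1,644.80.
Bill 3, €919: 20% coinsurance on €919 = €183.80. Cost to member: €183.80. OOP to date €1,828.60.

€183.80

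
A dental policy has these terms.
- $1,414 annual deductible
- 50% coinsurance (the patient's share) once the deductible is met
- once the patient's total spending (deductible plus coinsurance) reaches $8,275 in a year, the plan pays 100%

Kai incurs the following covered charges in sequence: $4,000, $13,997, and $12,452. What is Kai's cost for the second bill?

Bill 1, $4,000: $1,414 to deductible, leaving $2,586; coinsurance $2,586 × 50% = $1,293. Cost to patient: $2,707. OOP to date $2,707.
Bill 2, $13,997: deductible met; 50% of $13,997 = $6,998.50. Adding that to $2,707 gives $9,705.50, past the $8,275 cap; patient pays only $8,275 − $2,707 = $5,568.

$5,568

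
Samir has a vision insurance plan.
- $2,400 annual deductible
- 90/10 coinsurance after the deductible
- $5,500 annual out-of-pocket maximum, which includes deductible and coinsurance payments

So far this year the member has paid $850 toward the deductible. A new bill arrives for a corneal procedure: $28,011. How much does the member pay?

$850 of the $2,400 deductible is already met, leaving $1,550.
The remaining $26,461 (= $28,011 − $1,550) moves to coinsurance.
Member's 10% share of $26,461 is $2,646.10.
That puts the member's cost at $1,550 + $2,646.10 = $4,196.10 before any cap.
Year-to-date out-of-pocket becomes $850 + $4,196.10 = $5,046.10, still under the $5,500 maximum, so no cap applies.

$4,196.10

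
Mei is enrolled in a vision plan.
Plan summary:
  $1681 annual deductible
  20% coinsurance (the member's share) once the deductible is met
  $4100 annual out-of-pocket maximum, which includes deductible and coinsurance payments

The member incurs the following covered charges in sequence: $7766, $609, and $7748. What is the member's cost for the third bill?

#1 ($7766): $1681 finishes the deductible; $6085 goes to coinsurance; 20% of $6085 = $1217. Member owes $2898 (running OOP $2898).
#2 ($609): 20% coinsurance on $609 = $121.80. Member owes $121.80 (running OOP $3019.80).
#3 ($7748): deductible met; 20% of $7748 = $1549.60. That would push OOP to $4569.40, over the $4100 cap, so member pays $4100 − $3019.80 = $1080.20.

$1080.20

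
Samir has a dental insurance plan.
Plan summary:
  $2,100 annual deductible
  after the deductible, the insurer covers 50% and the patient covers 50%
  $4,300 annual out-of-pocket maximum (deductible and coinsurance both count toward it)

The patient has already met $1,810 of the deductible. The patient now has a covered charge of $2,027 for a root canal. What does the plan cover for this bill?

Remaining deductible: $2,100 − $1,810 = $290.
After the $290 deductible portion, $2,027 − $290 = $1,737 is subject to coinsurance.
Coinsurance: $1,737 × 50% = $868.50.
So the patient owes $290 + $868.50 = $1,158.50 before any cap.
Total out-of-pocket so far would be $1,810 + $1,158.50 = $2,968.50, below the $4,300 cap — no reduction.
The plan picks up $2,027 − $1,158.50 = $868.50.

$868.50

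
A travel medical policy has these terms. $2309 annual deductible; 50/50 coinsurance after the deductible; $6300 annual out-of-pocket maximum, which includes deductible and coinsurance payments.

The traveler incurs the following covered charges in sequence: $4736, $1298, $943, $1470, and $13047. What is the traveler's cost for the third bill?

$471.50

Claim 1 ($4736): deductible takes $2309, $2427 remains; coinsurance $2427 × 50% = $1213.50. Traveler pays $3522.50; OOP now $3522.50.
Claim 2 ($1298): deductible met; 50% of $1298 = $649. Cost to traveler: $649. OOP to date $4171.50.
Claim 3 ($943): deductible met; 50% of $943 = $471.50. Traveler pays $471.50; OOP now $4643.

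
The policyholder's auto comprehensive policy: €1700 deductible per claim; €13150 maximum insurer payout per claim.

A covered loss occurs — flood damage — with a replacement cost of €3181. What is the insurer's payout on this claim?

€1481

After the deductible, €3181 − €1700 = €1481 remains.
€1481 ≤ €13150, so the limit doesn't bind; insurer pays €1481.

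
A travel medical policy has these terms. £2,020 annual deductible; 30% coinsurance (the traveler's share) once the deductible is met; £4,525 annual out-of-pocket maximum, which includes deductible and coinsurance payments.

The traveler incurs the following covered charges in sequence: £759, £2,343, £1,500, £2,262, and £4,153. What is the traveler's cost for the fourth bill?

Bill 1, £759: all of it applies to the deductible. Traveler owes £759 (running OOP £759).
Bill 2, £2,343: £1,261 to deductible, leaving £1,082; 30% of £1,082 = £324.60. Cost to traveler: £1,585.60. OOP to date £2,344.60.
Bill 3, £1,500: deductible met; 30% of £1,500 = £450. Traveler owes £450 (running OOP £2,794.60).
Bill 4, £2,262: deductible already satisfied, so traveler's share is 30% × £2,262 = £678.60. Traveler pays £678.60; OOP now £3,473.20.

£678.60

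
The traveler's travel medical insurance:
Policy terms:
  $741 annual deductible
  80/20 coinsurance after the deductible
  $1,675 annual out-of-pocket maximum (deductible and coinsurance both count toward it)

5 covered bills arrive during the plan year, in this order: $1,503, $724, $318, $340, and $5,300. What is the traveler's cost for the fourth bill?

Claim 1 — $1,503: deductible takes $741, $762 remains; traveler's 20% is $152.40. Traveler pays $893.40; OOP now $893.40.
Claim 2 — $724: deductible already satisfied, so traveler's share is 20% × $724 = $144.80. Traveler owes $144.80 (running OOP $1,038.20).
Claim 3 — $318: 20% coinsurance on $318 = $63.60. Traveler pays $63.60; OOP now $1,101.80.
Claim 4 — $340: deductible met; 20% of $340 = $68. Cost to traveler: $68. OOP to date $1,169.80.

$68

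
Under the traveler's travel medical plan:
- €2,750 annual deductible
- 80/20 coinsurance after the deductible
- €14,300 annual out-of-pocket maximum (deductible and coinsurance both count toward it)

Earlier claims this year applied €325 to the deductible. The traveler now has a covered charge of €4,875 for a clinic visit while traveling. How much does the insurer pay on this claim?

€1,960

€325 of the €2,750 deductible is already met, leaving €2,425.
The remaining €2,450 (= €4,875 − €2,425) moves to coinsurance.
Coinsurance: €2,450 × 20% = €490.
Traveler responsibility before any cap: €2,425 + €490 = €2,915.
Total out-of-pocket so far would be €325 + €2,915 = €3,240, below the €14,300 cap — no reduction.
The insurer covers the remainder: €4,875 − €2,915 = €1,960.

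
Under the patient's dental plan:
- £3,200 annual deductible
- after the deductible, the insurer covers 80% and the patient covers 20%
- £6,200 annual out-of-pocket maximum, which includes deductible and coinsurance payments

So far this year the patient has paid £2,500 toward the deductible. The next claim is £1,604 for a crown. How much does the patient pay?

£880.80

Remaining deductible: £3,200 − £2,500 = £700.
The remaining £904 (= £1,604 − £700) moves to coinsurance.
Patient's 20% share of £904 is £180.80.
That puts the patient's cost at £700 + £180.80 = £880.80 before any cap.
Cumulative spending £2,500 + £880.80 = £3,380.80 stays under the £6,200 maximum.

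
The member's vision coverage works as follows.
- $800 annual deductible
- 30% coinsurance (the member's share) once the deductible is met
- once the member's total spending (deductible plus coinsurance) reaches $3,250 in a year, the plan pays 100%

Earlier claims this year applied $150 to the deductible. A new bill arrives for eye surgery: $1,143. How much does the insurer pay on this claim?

$345.10

$150 of the $800 deductible is already met, leaving $650.
After the $650 deductible portion, $1,143 − $650 = $493 is subject to coinsurance.
30% of $493 = $147.90 falls to the member.
Member responsibility before any cap: $650 + $147.90 = $797.90.
Cumulative spending $150 + $797.90 = $947.90 stays under the $3,250 maximum.
Insurer pays the balance: $1,143 − $797.90 = $345.10.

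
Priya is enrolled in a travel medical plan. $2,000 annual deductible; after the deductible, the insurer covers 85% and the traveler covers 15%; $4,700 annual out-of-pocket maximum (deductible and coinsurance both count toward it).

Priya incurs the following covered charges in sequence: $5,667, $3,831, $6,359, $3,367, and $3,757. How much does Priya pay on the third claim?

#1 ($5,667): $2,000 to deductible, leaving $3,667; coinsurance $3,667 × 15% = $550.05. Traveler owes $2,550.05 (running OOP $2,550.05).
#2 ($3,831): deductible met; 15% of $3,831 = $574.65. Cost to traveler: $574.65. OOP to date $3,124.70.
#3 ($6,359): 15% coinsurance on $6,359 = $953.85. Traveler owes $953.85 (running OOP $4,078.55).

$953.85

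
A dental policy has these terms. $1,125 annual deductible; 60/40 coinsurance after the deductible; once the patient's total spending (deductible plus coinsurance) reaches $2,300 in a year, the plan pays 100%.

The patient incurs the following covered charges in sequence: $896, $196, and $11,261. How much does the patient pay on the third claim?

#1 ($896): fully absorbed by the deductible. Cost to patient: $896. OOP to date $896.
#2 ($196): fully absorbed by the deductible. Cost to patient: $196. OOP to date $1,092.
#3 ($11,261): deductible takes $33, $11,228 remains; 40% of $11,228 = $4,491.20. Claim cost before the cap: $33 + $4,491.20 = $4,524.20. OOP would hit $5,616.20 > $2,300, so the cap limits the patient to $2,300 − $1,092 = $1,208.

$1,208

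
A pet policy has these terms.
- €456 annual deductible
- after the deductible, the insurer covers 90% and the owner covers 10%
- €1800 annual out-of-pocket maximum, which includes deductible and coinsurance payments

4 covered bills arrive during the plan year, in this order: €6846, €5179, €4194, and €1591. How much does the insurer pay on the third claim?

#1 (€6846): €456 to deductible, leaving €6390; coinsurance €6390 × 10% = €639. Owner owes €1095 (running OOP €1095). Plan pays €6846 − €1095 = €5751.
#2 (€5179): deductible already satisfied, so owner's share is 10% × €5179 = €517.90. Owner owes €517.90 (running OOP €1612.90). Insurer: €5179 − €517.90 = €4661.10.
#3 (€4194): 10% coinsurance on €4194 = €419.40. OOP would hit €2032.30 > €1800, so the cap limits the owner to €1800 − €1612.90 = €187.10. Insurer: €4194 − €187.10 = €4006.90.

€4006.90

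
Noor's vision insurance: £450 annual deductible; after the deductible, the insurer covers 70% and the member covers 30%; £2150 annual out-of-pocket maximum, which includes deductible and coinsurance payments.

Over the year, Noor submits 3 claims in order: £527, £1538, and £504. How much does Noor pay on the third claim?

£151.20

Claim 1 — £527: deductible takes £450, £77 remains; member's 30% is £23.10. Cost to member: £473.10. OOP to date £473.10.
Claim 2 — £1538: deductible met; 30% of £1538 = £461.40. Member owes £461.40 (running OOP £934.50).
Claim 3 — £504: deductible met; 30% of £504 = £151.20. Cost to member: £151.20. OOP to date £1085.70.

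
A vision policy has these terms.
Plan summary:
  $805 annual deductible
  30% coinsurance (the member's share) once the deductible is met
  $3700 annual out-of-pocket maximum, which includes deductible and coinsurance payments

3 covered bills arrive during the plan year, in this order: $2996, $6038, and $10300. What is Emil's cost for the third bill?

Bill 1, $2996: deductible takes $805, $2191 remains; member's 30% is $657.30. Member owes $1462.30 (running OOP $1462.30).
Bill 2, $6038: deductible met; 30% of $6038 = $1811.40. Member pays $1811.40; OOP now $3273.70.
Bill 3, $10300: deductible met; 30% of $10300 = $3090. Adding that to $3273.70 gives $6363.70, past the $3700 cap; member pays only $3700 − $3273.70 = $426.30.

$426.30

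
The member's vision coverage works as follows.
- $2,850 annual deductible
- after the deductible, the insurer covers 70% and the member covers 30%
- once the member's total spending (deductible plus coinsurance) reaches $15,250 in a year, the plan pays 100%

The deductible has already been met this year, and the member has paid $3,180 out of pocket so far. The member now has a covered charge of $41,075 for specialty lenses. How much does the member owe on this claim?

$12,070

The deductible is already satisfied, so the full bill goes to coinsurance.
Member's 30% share of $41,075 is $12,322.50.
That would bring total out-of-pocket to $15,502.50, past the $15,250 cap. The member is capped at $15,250 − $3,180 = $12,070 on this claim.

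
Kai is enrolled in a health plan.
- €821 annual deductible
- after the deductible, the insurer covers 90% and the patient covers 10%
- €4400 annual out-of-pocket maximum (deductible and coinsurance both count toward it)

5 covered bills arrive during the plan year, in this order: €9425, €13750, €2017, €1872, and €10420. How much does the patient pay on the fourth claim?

€187.20

#1 (€9425): €821 finishes the deductible; €8604 goes to coinsurance; coinsurance €8604 × 10% = €860.40. Patient owes €1681.40 (running OOP €1681.40).
#2 (€13750): 10% coinsurance on €13750 = €1375. Patient pays €1375; OOP now €3056.40.
#3 (€2017): deductible already satisfied, so patient's share is 10% × €2017 = €201.70. Cost to patient: €201.70. OOP to date €3258.10.
#4 (€1872): 10% coinsurance on €1872 = €187.20. Patient pays €187.20; OOP now €3445.30.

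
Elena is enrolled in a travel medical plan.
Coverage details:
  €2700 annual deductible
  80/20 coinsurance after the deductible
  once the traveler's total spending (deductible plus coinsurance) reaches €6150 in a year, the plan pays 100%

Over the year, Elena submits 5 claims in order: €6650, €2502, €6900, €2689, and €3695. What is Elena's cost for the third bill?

Claim 1 (€6650): €2700 finishes the deductible; €3950 goes to coinsurance; 20% of €3950 = €790. Cost to traveler: €3490. OOP to date €3490.
Claim 2 (€2502): 20% coinsurance on €2502 = €500.40. Cost to traveler: €500.40. OOP to date €3990.40.
Claim 3 (€6900): 20% coinsurance on €6900 = €1380. Cost to traveler: €1380. OOP to date €5370.40.

€1380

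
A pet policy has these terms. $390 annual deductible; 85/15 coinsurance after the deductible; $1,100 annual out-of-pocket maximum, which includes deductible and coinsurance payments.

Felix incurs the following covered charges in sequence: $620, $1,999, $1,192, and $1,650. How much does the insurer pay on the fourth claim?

#1 ($620): $390 to deductible, leaving $230; coinsurance $230 × 15% = $34.50. Cost to owner: $424.50. OOP to date $424.50. Insurer: $620 − $424.50 = $195.50.
#2 ($1,999): deductible met; 15% of $1,999 = $299.85. Owner owes $299.85 (running OOP $724.35). Insurer: $1,999 − $299.85 = $1,699.15.
#3 ($1,192): 15% coinsurance on $1,192 = $178.80. Owner owes $178.80 (running OOP $903.15). Insurer: $1,192 − $178.80 = $1,013.20.
#4 ($1,650): deductible already satisfied, so owner's share is 15% × $1,650 = $247.50. Adding that to $903.15 gives $1,150.65, past the $1,100 cap; owner pays only $1,100 − $903.15 = $196.85. Insurer: $1,650 − $196.85 = $1,453.15.

$1,453.15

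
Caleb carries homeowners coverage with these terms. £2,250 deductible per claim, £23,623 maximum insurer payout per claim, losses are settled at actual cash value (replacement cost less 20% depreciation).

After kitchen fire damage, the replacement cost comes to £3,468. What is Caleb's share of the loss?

Actual cash value after 20% depreciation: £3,468 × 80% = £2,774.40.
After the deductible, £2,774.40 − £2,250 = £524.40 remains.
£524.40 is within the £23,623 limit, so the insurer pays £524.40.
Out of pocket: £3,468 − £524.40 = £2,943.60.

£2,943.60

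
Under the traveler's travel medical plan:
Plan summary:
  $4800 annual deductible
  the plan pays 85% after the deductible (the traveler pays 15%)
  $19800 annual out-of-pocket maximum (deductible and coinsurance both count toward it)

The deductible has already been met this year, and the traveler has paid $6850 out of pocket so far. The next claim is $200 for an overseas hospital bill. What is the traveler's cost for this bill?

The deductible is already satisfied, so the full bill goes to coinsurance.
15% of $200 = $30 falls to the traveler.
Year-to-date out-of-pocket becomes $6850 + $30 = $6880, still under the $19800 maximum, so no cap applies.

$30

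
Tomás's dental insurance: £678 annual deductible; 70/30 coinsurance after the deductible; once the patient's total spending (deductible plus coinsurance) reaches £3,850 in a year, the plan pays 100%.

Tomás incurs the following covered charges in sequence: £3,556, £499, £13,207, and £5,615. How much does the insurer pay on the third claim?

Claim 1 — £3,556: £678 to deductible, leaving £2,878; 30% of £2,878 = £863.40. Patient pays £1,541.40; OOP now £1,541.40. Plan pays £3,556 − £1,541.40 = £2,014.60.
Claim 2 — £499: 30% coinsurance on £499 = £149.70. Patient owes £149.70 (running OOP £1,691.10). Plan pays £499 − £149.70 = £349.30.
Claim 3 — £13,207: deductible met; 30% of £13,207 = £3,962.10. That would push OOP to £5,653.20, over the £3,850 cap, so patient pays £3,850 − £1,691.10 = £2,158.90. Plan pays £13,207 − £2,158.90 = £11,048.10.

£11,048.10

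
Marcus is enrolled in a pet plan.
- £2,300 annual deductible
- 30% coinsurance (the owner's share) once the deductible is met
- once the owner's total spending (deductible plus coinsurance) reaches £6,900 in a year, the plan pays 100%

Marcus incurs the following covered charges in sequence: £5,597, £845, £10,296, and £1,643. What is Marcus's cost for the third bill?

£3,088.80

#1 (£5,597): deductible takes £2,300, £3,297 remains; 30% of £3,297 = £989.10. Owner owes £3,289.10 (running OOP £3,289.10).
#2 (£845): deductible met; 30% of £845 = £253.50. Owner pays £253.50; OOP now £3,542.60.
#3 (£10,296): 30% coinsurance on £10,296 = £3,088.80. Cost to owner: £3,088.80. OOP to date £6,631.40.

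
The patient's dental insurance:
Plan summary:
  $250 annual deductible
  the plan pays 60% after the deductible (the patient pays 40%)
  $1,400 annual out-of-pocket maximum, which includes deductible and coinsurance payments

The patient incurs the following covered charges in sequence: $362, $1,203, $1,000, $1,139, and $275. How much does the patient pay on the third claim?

$400

Claim 1 ($362): $250 to deductible, leaving $112; 40% of $112 = $44.80. Cost to patient: $294.80. OOP to date $294.80.
Claim 2 ($1,203): 40% coinsurance on $1,203 = $481.20. Patient pays $481.20; OOP now $776.
Claim 3 ($1,000): deductible met; 40% of $1,000 = $400. Patient owes $400 (running OOP $1,176).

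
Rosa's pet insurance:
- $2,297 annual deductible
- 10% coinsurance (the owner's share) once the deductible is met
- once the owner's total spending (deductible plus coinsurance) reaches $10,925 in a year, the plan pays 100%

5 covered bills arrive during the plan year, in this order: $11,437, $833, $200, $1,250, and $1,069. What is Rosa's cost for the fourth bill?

Claim 1 — $11,437: $2,297 to deductible, leaving $9,140; coinsurance $9,140 × 10% = $914. Cost to owner: $3,211. OOP to date $3,211.
Claim 2 — $833: deductible already satisfied, so owner's share is 10% × $833 = $83.30. Owner owes $83.30 (running OOP $3,294.30).
Claim 3 — $200: deductible already satisfied, so owner's share is 10% × $200 = $20. Owner pays $20; OOP now $3,314.30.
Claim 4 — $1,250: deductible met; 10% of $1,250 = $125. Owner owes $125 (running OOP $3,439.30).

$125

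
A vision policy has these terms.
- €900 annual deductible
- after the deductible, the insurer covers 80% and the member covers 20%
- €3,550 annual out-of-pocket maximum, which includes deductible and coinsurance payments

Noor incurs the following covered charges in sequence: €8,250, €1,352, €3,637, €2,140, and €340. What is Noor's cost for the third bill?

Claim 1 (€8,250): €900 finishes the deductible; €7,350 goes to coinsurance; coinsurance €7,350 × 20% = €1,470. Member owes €2,370 (running OOP €2,370).
Claim 2 (€1,352): deductible met; 20% of €1,352 = €270.40. Cost to member: €270.40. OOP to date €2,640.40.
Claim 3 (€3,637): deductible already satisfied, so member's share is 20% × €3,637 = €727.40. Member owes €727.40 (running OOP €3,367.80).

€727.40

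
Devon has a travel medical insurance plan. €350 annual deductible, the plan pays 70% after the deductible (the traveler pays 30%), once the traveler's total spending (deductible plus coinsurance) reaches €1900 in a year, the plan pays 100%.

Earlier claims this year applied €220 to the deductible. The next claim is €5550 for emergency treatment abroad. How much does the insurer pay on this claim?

€3870

Deductible still to meet: €350 − €220 = €130.
After the €130 deductible portion, €5550 − €130 = €5420 is subject to coinsurance.
Coinsurance: €5420 × 30% = €1626.
So the traveler owes €130 + €1626 = €1756 before any cap.
Adding €1756 to the €220 already spent would give €1976, which exceeds the €1900 cap; the traveler pays just €1900 − €220 = €1680.
Insurer pays the balance: €5550 − €1680 = €3870.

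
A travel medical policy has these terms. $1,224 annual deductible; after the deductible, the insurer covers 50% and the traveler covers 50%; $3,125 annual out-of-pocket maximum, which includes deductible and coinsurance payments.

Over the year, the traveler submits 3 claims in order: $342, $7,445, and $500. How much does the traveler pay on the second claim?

$2,783

Claim 1 ($342): all of it applies to the deductible. Traveler pays $342; OOP now $342.
Claim 2 ($7,445): $882 to deductible, leaving $6,563; coinsurance $6,563 × 50% = $3,281.50. Claim cost before the cap: $882 + $3,281.50 = $4,163.50. That would push OOP to $4,505.50, over the $3,125 cap, so traveler pays $3,125 − $342 = $2,783.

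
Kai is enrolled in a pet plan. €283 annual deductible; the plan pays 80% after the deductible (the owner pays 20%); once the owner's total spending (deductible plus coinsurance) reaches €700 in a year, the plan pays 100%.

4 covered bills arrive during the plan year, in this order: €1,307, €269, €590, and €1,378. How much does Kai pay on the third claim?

€118

Claim 1 (€1,307): €283 finishes the deductible; €1,024 goes to coinsurance; 20% of €1,024 = €204.80. Owner owes €487.80 (running OOP €487.80).
Claim 2 (€269): deductible already satisfied, so owner's share is 20% × €269 = €53.80. Owner owes €53.80 (running OOP €541.60).
Claim 3 (€590): deductible met; 20% of €590 = €118. Cost to owner: €118. OOP to date €659.60.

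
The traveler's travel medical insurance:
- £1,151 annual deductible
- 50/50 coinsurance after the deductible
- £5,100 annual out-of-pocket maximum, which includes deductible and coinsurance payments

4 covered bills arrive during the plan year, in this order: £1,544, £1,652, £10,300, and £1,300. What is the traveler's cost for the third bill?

#1 (£1,544): £1,151 finishes the deductible; £393 goes to coinsurance; 50% of £393 = £196.50. Traveler owes £1,347.50 (running OOP £1,347.50).
#2 (£1,652): deductible met; 50% of £1,652 = £826. Traveler pays £826; OOP now £2,173.50.
#3 (£10,300): deductible already satisfied, so traveler's share is 50% × £10,300 = £5,150. That would push OOP to £7,323.50, over the £5,100 cap, so traveler pays £5,100 − £2,173.50 = £2,926.50.

£2,926.50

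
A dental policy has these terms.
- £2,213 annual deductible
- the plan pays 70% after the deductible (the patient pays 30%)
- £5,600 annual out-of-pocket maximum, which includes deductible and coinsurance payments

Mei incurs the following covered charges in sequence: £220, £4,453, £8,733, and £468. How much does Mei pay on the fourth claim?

£29.10

Bill 1, £220: fully absorbed by the deductible. Cost to patient: £220. OOP to date £220.
Bill 2, £4,453: £1,993 to deductible, leaving £2,460; 30% of £2,460 = £738. Patient owes £2,731 (running OOP £2,951).
Bill 3, £8,733: 30% coinsurance on £8,733 = £2,619.90. Patient owes £2,619.90 (running OOP £5,570.90).
Bill 4, £468: deductible met; 30% of £468 = £140.40. That would push OOP to £5,711.30, over the £5,600 cap, so patient pays £5,600 − £5,570.90 = £29.10.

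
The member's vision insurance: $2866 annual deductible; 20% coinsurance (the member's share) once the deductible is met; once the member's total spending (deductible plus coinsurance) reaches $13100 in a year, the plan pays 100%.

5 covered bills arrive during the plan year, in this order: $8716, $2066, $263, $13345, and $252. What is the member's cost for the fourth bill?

Claim 1 — $8716: deductible takes $2866, $5850 remains; 20% of $5850 = $1170. Member pays $4036; OOP now $4036.
Claim 2 — $2066: 20% coinsurance on $2066 = $413.20. Member owes $413.20 (running OOP $4449.20).
Claim 3 — $263: deductible already satisfied, so member's share is 20% × $263 = $52.60. Cost to member: $52.60. OOP to date $4501.80.
Claim 4 — $13345: deductible already satisfied, so member's share is 20% × $13345 = $2669. Member owes $2669 (running OOP $7170.80).

$2669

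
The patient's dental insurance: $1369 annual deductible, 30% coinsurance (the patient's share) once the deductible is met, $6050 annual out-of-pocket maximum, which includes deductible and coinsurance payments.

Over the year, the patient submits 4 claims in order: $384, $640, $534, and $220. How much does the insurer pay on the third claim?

#1 ($384): all of it applies to the deductible. Patient pays $384; OOP now $384. Plan pays $384 − $384 = $0.
#2 ($640): fully absorbed by the deductible. Cost to patient: $640. OOP to date $1024. Insurer: $640 − $640 = $0.
#3 ($534): $345 finishes the deductible; $189 goes to coinsurance; 30% of $189 = $56.70. Patient owes $401.70 (running OOP $1425.70). Plan pays $534 − $401.70 = $132.30.

$132.30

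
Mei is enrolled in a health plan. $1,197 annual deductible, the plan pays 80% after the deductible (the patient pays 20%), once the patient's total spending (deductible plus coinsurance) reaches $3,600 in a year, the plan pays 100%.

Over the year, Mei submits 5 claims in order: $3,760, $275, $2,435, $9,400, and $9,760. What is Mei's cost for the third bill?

Bill 1, $3,760: $1,197 finishes the deductible; $2,563 goes to coinsurance; 20% of $2,563 = $512.60. Patient pays $1,709.60; OOP now $1,709.60.
Bill 2, $275: deductible met; 20% of $275 = $55. Patient owes $55 (running OOP $1,764.60).
Bill 3, $2,435: deductible already satisfied, so patient's share is 20% × $2,435 = $487. Cost to patient: $487. OOP to date $2,251.60.

$487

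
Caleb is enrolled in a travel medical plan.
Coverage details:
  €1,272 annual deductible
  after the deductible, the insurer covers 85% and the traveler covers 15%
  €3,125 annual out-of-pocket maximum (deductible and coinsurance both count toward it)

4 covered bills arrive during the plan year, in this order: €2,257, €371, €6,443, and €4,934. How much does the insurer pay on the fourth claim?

€4,250.85

Claim 1 (€2,257): €1,272 to deductible, leaving €985; coinsurance €985 × 15% = €147.75. Traveler pays €1,419.75; OOP now €1,419.75. Plan pays €2,257 − €1,419.75 = €837.25.
Claim 2 (€371): deductible already satisfied, so traveler's share is 15% × €371 = €55.65. Traveler pays €55.65; OOP now €1,475.40. Insurer: €371 − €55.65 = €315.35.
Claim 3 (€6,443): 15% coinsurance on €6,443 = €966.45. Traveler pays €966.45; OOP now €2,441.85. Insurer: €6,443 − €966.45 = €5,476.55.
Claim 4 (€4,934): deductible already satisfied, so traveler's share is 15% × €4,934 = €740.10. Adding that to €2,441.85 gives €3,181.95, past the €3,125 cap; traveler pays only €3,125 − €2,441.85 = €683.15. Plan pays €4,934 − €683.15 = €4,250.85.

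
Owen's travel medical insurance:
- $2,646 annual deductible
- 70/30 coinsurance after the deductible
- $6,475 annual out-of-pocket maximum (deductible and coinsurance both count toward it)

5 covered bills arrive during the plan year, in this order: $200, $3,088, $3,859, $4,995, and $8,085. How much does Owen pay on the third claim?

#1 ($200): all of it applies to the deductible. Traveler pays $200; OOP now $200.
#2 ($3,088): $2,446 finishes the deductible; $642 goes to coinsurance; coinsurance $642 × 30% = $192.60. Traveler owes $2,638.60 (running OOP $2,838.60).
#3 ($3,859): deductible already satisfied, so traveler's share is 30% × $3,859 = $1,157.70. Traveler owes $1,157.70 (running OOP $3,996.30).

$1,157.70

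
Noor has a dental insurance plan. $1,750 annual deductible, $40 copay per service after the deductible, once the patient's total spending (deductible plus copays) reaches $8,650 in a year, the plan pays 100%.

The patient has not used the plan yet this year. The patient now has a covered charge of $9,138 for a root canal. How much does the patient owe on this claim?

Nothing has been paid toward the $1,750 deductible, so the first $1,750 of this charge is applied there.
That leaves $9,138 − $1,750 = $7,388 for the copay.
Copay on this service: $40.
Patient responsibility before any cap: $1,750 + $40 = $1,790.
Total out-of-pocket so far would be $0 + $1,790 = $1,790, below the $8,650 cap — no reduction.

$1,790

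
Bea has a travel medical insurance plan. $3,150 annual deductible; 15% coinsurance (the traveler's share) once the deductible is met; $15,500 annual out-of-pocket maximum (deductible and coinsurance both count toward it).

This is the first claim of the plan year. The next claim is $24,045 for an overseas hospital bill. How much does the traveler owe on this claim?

Deductible not yet touched, so the first $3,150 of the bill goes to the deductible.
That leaves $24,045 − $3,150 = $20,895 for coinsurance.
Coinsurance: $20,895 × 15% = $3,134.25.
That puts the traveler's cost at $3,150 + $3,134.25 = $6,284.25 before any cap.
Cumulative spending $0 + $6,284.25 = $6,284.25 stays under the $15,500 maximum.

$6,284.25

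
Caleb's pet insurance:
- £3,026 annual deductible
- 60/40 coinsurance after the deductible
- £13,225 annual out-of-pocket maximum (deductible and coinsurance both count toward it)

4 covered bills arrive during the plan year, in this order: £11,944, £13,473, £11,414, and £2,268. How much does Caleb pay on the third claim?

£1,242.60

Claim 1 (£11,944): deductible takes £3,026, £8,918 remains; coinsurance £8,918 × 40% = £3,567.20. Cost to owner: £6,593.20. OOP to date £6,593.20.
Claim 2 (£13,473): 40% coinsurance on £13,473 = £5,389.20. Owner pays £5,389.20; OOP now £11,982.40.
Claim 3 (£11,414): 40% coinsurance on £11,414 = £4,565.60. That would push OOP to £16,548, over the £13,225 cap, so owner pays £13,225 − £11,982.40 = £1,242.60.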